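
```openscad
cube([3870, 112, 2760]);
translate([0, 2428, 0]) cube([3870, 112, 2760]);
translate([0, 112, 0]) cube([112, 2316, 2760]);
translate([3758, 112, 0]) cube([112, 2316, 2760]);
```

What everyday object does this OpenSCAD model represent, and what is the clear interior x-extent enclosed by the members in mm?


A house (or room) frame. The interior width is 3646 mm.

Four 2760 mm walls enclosing a rectangle with no floor or roof — a room or house frame. Outside width is 3870 mm and wall thickness is 112 mm, so the interior width is 3870 − 2 × 112 = 3646 mm.


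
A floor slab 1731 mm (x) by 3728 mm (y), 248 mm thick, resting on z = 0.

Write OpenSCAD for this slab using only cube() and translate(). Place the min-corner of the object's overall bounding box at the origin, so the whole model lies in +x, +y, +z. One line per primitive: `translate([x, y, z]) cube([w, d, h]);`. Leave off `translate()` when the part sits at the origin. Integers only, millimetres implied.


cube([1731, 3728, 248]);


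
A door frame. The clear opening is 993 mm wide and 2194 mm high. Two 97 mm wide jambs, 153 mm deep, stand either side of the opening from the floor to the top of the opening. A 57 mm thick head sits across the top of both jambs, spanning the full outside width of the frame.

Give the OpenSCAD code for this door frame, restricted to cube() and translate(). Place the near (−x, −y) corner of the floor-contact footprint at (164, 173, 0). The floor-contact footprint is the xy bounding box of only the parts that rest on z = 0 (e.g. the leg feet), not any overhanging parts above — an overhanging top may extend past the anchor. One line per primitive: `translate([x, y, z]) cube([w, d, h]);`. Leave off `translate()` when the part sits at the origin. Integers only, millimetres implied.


translate([164, 173, 0]) cube([97, 153, 2194]);
translate([1254, 173, 0]) cube([97, 153, 2194]);
translate([164, 173, 2194]) cube([1187, 153, 57]);


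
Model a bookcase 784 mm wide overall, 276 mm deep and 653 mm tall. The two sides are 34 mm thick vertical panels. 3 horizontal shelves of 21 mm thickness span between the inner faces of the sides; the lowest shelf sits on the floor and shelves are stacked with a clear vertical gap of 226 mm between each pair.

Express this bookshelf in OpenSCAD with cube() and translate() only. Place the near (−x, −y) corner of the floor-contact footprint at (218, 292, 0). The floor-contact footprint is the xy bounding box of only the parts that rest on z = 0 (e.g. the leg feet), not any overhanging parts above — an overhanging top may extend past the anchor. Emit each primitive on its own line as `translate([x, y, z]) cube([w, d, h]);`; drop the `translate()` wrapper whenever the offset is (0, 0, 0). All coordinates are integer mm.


translate([218, 292, 0]) cube([34, 276, 653]);
translate([968, 292, 0]) cube([34, 276, 653]);
translate([252, 292, 0]) cube([716, 276, 21]);
translate([252, 292, 247]) cube([716, 276, 21]);
translate([252, 292, 494]) cube([716, 276, 21]);


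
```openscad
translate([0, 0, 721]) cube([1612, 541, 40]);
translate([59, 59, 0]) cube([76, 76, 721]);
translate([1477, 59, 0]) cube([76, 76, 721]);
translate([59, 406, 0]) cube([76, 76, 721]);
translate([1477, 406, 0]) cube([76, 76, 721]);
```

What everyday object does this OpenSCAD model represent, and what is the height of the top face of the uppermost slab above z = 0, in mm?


A table. The table height is 761 mm.

A 1612×541×40 slab sits at z = 721 on four 76 mm square posts — a table. The top surface is at 721 + 40 = 761 mm.


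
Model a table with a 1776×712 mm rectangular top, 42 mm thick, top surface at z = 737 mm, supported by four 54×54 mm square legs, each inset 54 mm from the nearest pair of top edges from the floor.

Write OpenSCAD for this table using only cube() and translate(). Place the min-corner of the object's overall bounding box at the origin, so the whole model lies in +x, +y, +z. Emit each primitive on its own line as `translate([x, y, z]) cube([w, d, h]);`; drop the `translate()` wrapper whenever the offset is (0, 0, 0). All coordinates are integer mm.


translate([0, 0, 695]) cube([1776, 712, 42]);
translate([54, 54, 0]) cube([54, 54, 695]);
translate([1668, 54, 0]) cube([54, 54, 695]);
translate([54, 604, 0]) cube([54, 54, 695]);
translate([1668, 604, 0]) cube([54, 54, 695]);


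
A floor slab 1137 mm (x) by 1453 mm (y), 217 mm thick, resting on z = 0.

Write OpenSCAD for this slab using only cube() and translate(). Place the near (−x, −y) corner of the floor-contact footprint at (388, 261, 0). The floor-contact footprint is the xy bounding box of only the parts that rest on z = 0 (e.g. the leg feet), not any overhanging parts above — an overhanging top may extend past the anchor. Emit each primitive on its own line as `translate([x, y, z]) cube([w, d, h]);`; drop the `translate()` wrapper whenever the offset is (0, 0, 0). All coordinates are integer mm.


translate([388, 261, 0]) cube([1137, 1453, 217]);


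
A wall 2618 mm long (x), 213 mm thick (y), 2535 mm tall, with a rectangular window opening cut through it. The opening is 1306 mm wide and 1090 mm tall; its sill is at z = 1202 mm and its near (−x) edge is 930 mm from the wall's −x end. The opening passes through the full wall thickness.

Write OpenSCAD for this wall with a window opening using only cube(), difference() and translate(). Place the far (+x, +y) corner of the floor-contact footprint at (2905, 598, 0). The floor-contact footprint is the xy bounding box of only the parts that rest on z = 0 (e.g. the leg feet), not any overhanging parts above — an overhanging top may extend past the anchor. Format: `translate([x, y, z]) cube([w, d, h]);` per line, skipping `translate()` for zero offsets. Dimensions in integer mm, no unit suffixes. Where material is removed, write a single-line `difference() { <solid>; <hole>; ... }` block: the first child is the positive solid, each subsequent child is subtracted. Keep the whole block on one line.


difference() { translate([287, 385, 0]) cube([2618, 213, 2535]); translate([1217, 385, 1202]) cube([1306, 213, 1090]); }


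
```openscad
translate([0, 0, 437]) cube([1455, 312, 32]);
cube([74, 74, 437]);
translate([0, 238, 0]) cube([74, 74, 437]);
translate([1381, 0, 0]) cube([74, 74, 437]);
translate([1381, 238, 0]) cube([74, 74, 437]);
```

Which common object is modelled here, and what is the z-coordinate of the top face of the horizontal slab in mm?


A bench. The seat-top height is 469 mm.

A long slab on four corner posts — a bench. The slab sits at z = 437 with thickness 32, so the top is 437 + 32 = 469 mm.


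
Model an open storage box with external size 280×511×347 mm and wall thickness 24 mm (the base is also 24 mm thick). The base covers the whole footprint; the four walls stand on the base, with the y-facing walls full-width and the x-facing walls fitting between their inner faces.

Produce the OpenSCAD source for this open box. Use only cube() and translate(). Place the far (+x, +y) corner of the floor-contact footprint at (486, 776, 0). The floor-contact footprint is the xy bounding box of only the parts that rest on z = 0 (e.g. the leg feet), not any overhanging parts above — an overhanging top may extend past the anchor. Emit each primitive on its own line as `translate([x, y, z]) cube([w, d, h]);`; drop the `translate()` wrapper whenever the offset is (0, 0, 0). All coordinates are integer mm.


translate([206, 265, 0]) cube([280, 511, 24]);
translate([206, 265, 24]) cube([280, 24, 323]);
translate([206, 752, 24]) cube([280, 24, 323]);
translate([206, 289, 24]) cube([24, 463, 323]);
translate([462, 289, 24]) cube([24, 463, 323]);


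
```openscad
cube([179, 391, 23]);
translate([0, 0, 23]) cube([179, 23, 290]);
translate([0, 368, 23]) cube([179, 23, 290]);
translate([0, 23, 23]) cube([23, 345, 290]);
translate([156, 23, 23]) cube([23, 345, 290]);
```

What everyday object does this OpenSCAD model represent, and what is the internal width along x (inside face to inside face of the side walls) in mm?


An open box. The internal width is 133 mm.

A 179×391 base slab with four walls standing on it — an open box. The base is 179 mm wide and the walls are 23 mm thick, so the internal width is 179 − 2 × 23 = 133 mm.


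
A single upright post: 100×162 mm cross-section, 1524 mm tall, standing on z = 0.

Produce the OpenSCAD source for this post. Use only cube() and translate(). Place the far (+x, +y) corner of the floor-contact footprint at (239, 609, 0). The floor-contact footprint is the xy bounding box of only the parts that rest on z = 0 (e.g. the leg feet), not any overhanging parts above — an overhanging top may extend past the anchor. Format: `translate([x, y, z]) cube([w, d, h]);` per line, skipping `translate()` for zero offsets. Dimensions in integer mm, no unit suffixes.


translate([139, 447, 0]) cube([100, 162, 1524]);


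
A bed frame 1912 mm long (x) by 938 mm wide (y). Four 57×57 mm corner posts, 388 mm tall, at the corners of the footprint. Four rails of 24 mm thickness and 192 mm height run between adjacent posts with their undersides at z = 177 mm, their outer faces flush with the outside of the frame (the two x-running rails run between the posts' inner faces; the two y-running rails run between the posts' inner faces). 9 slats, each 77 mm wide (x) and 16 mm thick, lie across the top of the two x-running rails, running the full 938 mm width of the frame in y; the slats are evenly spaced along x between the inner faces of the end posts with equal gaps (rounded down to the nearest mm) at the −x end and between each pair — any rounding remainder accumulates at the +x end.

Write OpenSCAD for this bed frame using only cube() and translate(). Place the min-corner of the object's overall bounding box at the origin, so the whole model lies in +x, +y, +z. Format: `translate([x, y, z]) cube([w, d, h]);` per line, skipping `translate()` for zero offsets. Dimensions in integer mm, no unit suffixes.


// slat z = rail_z + rail_h = 177 + 192 = 369
// slat gap = ⌊(1798 − 9·77) / 10⌋ = 110
cube([57, 57, 388]);
translate([0, 881, 0]) cube([57, 57, 388]);
translate([1855, 0, 0]) cube([57, 57, 388]);
translate([1855, 881, 0]) cube([57, 57, 388]);
translate([57, 0, 177]) cube([1798, 24, 192]);
translate([57, 914, 177]) cube([1798, 24, 192]);
translate([0, 57, 177]) cube([24, 824, 192]);
translate([1888, 57, 177]) cube([24, 824, 192]);
translate([167, 0, 369]) cube([77, 938, 16]);
translate([354, 0, 369]) cube([77, 938, 16]);
translate([541, 0, 369]) cube([77, 938, 16]);
translate([728, 0, 369]) cube([77, 938, 16]);
translate([915, 0, 369]) cube([77, 938, 16]);
translate([1102, 0, 369]) cube([77, 938, 16]);
translate([1289, 0, 369]) cube([77, 938, 16]);
translate([1476, 0, 369]) cube([77, 938, 16]);
translate([1663, 0, 369]) cube([77, 938, 16]);


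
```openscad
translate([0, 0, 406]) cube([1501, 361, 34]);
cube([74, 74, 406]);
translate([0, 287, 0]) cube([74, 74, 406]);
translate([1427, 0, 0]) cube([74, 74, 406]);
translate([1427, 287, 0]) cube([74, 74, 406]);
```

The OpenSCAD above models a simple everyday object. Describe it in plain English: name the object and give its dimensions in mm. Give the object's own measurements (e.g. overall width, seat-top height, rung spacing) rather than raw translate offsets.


A bench: a 1501×361 mm seat slab, 34 mm thick, top at z = 440 mm, on four 74×74 mm square legs flush with the seat corners and standing on z = 0.


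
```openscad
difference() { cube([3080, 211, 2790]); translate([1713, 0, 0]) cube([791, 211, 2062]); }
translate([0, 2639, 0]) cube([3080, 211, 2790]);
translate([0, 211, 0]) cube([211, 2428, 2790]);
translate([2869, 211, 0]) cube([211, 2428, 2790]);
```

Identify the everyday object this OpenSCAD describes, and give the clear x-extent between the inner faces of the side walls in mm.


A single room. The interior width is 2658 mm.

Four walls enclosing a rectangle with a door in the front wall — a room. Outside width 3080 minus two 211 mm walls gives 2658 mm.


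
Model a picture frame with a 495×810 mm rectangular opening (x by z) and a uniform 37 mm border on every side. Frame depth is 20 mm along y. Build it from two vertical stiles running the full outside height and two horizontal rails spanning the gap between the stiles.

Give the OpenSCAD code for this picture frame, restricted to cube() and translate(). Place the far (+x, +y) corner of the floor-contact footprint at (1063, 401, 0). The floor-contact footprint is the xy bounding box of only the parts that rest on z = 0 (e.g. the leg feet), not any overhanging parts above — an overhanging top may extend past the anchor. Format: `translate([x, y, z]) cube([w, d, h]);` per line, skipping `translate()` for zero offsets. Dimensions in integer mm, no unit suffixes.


translate([494, 381, 0]) cube([37, 20, 884]);
translate([1026, 381, 0]) cube([37, 20, 884]);
translate([531, 381, 0]) cube([495, 20, 37]);
translate([531, 381, 847]) cube([495, 20, 37]);


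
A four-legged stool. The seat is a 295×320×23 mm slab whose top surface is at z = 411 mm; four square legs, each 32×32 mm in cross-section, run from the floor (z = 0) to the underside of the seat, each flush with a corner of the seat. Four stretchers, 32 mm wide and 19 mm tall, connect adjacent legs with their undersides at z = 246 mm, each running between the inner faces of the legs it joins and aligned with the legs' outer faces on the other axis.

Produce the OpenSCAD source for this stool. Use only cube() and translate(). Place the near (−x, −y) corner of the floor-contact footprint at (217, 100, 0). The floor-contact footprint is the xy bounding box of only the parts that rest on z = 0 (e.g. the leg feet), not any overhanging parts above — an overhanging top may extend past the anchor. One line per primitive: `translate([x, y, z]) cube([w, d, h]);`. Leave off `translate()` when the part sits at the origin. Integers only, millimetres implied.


translate([217, 100, 388]) cube([295, 320, 23]);
translate([217, 100, 0]) cube([32, 32, 388]);
translate([480, 100, 0]) cube([32, 32, 388]);
translate([217, 388, 0]) cube([32, 32, 388]);
translate([480, 388, 0]) cube([32, 32, 388]);
translate([249, 100, 246]) cube([231, 32, 19]);
translate([249, 388, 246]) cube([231, 32, 19]);
translate([217, 132, 246]) cube([32, 256, 19]);
translate([480, 132, 246]) cube([32, 256, 19]);


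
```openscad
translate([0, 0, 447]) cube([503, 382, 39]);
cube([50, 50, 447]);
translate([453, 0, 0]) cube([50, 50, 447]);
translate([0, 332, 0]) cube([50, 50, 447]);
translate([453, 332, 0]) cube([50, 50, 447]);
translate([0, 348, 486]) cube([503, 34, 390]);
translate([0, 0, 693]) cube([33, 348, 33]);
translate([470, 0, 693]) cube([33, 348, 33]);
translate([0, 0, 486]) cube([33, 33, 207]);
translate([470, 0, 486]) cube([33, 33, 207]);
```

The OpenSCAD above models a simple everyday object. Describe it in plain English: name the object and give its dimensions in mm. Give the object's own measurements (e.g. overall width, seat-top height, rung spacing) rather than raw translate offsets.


A chair. The seat is a 503×382×39 mm slab with its top at z = 486 mm, on four 50×50 mm corner legs (flush with the seat edges, standing on z = 0). A flat backrest 34 mm thick, 390 mm tall, spans the full seat width and rises from the seat top along its +y edge, rear face flush with the rear of the seat. Two armrests of 33×33 mm section run along each side from the seat's front edge to the front of the backrest, top faces 240 mm above the seat top and outer faces flush with the seat's x-edges; a 33×33 mm post under the front of each armrest stands on the seat at the front corner.


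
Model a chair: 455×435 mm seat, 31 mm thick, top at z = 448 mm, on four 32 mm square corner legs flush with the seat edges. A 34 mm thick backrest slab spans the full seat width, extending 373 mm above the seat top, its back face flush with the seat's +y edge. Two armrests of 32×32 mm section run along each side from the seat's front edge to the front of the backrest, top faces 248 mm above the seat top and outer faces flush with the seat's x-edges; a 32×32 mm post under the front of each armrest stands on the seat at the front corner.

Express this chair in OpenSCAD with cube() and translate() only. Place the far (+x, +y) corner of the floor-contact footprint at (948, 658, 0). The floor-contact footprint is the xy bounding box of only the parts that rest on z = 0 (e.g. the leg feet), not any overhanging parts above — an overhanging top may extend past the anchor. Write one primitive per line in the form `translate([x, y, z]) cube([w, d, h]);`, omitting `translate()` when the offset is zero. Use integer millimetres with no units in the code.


translate([493, 223, 417]) cube([455, 435, 31]);
translate([493, 223, 0]) cube([32, 32, 417]);
translate([916, 223, 0]) cube([32, 32, 417]);
translate([493, 626, 0]) cube([32, 32, 417]);
translate([916, 626, 0]) cube([32, 32, 417]);
translate([493, 624, 448]) cube([455, 34, 373]);
translate([493, 223, 664]) cube([32, 401, 32]);
translate([916, 223, 664]) cube([32, 401, 32]);
translate([493, 223, 448]) cube([32, 32, 216]);
translate([916, 223, 448]) cube([32, 32, 216]);


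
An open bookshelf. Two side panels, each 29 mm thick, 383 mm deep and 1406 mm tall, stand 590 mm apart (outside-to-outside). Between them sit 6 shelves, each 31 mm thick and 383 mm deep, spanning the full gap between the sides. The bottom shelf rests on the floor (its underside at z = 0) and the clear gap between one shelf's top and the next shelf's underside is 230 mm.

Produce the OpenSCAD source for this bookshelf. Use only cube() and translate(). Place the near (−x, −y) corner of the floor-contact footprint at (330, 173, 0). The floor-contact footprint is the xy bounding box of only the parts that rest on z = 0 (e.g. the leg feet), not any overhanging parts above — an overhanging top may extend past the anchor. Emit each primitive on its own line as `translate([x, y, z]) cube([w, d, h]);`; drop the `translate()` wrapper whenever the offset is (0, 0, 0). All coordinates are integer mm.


translate([330, 173, 0]) cube([29, 383, 1406]);
translate([891, 173, 0]) cube([29, 383, 1406]);
translate([359, 173, 0]) cube([532, 383, 31]);
translate([359, 173, 261]) cube([532, 383, 31]);
translate([359, 173, 522]) cube([532, 383, 31]);
translate([359, 173, 783]) cube([532, 383, 31]);
translate([359, 173, 1044]) cube([532, 383, 31]);
translate([359, 173, 1305]) cube([532, 383, 31]);


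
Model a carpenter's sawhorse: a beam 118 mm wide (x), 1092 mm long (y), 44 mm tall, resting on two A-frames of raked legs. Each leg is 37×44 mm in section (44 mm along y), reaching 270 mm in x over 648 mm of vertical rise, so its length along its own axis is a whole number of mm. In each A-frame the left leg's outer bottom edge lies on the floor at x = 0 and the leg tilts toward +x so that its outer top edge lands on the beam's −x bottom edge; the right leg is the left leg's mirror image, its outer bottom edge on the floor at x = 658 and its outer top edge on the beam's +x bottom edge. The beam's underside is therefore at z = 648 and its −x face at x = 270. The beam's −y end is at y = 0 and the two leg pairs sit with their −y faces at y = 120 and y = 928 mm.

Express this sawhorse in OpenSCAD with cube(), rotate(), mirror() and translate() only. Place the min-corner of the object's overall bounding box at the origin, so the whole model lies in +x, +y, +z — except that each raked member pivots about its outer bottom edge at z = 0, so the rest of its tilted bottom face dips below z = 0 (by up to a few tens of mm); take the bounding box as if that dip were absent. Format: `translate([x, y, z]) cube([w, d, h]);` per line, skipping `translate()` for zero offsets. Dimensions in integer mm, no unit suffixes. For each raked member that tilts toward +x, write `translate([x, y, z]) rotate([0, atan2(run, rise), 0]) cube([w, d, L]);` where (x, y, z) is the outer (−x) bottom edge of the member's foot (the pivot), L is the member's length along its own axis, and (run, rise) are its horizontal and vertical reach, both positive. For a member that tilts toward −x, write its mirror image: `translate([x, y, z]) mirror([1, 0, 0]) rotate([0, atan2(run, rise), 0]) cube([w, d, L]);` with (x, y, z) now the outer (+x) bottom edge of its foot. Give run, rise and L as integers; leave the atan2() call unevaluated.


translate([270, 0, 648]) cube([118, 1092, 44]);
translate([0, 120, 0]) rotate([0, atan2(270, 648), 0]) cube([37, 44, 702]);
translate([658, 120, 0]) mirror([1, 0, 0]) rotate([0, atan2(270, 648), 0]) cube([37, 44, 702]);
translate([0, 928, 0]) rotate([0, atan2(270, 648), 0]) cube([37, 44, 702]);
translate([658, 928, 0]) mirror([1, 0, 0]) rotate([0, atan2(270, 648), 0]) cube([37, 44, 702]);


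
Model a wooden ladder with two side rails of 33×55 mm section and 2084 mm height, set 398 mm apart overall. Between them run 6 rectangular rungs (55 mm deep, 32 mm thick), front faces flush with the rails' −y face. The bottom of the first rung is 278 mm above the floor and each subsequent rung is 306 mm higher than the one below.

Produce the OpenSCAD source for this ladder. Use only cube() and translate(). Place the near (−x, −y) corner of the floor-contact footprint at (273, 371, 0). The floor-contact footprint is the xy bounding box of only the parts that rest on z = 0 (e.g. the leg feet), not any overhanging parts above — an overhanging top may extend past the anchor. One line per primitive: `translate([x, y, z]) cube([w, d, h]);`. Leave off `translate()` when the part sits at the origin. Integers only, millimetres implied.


translate([273, 371, 0]) cube([33, 55, 2084]);
translate([638, 371, 0]) cube([33, 55, 2084]);
translate([306, 371, 278]) cube([332, 55, 32]);
translate([306, 371, 584]) cube([332, 55, 32]);
translate([306, 371, 890]) cube([332, 55, 32]);
translate([306, 371, 1196]) cube([332, 55, 32]);
translate([306, 371, 1502]) cube([332, 55, 32]);
translate([306, 371, 1808]) cube([332, 55, 32]);


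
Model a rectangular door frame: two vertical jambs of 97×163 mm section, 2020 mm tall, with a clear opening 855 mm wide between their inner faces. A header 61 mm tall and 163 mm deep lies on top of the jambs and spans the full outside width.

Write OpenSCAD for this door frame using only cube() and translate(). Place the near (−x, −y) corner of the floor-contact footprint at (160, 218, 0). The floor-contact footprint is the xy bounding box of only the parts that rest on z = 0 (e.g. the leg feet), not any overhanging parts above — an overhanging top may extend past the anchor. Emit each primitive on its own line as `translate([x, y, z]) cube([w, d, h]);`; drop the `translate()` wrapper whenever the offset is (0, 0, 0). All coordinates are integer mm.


translate([160, 218, 0]) cube([97, 163, 2020]);
translate([1112, 218, 0]) cube([97, 163, 2020]);
translate([160, 218, 2020]) cube([1049, 163, 61]);


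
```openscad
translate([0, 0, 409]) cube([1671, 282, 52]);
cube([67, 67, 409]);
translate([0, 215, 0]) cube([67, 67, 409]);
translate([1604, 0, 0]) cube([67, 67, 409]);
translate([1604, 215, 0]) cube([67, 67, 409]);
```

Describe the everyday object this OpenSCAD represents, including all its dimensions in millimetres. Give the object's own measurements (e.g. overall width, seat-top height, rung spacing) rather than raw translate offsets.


A bench: a 1671×282 mm seat slab, 52 mm thick, top at z = 461 mm, on four 67×67 mm square legs flush with the seat corners and standing on z = 0.


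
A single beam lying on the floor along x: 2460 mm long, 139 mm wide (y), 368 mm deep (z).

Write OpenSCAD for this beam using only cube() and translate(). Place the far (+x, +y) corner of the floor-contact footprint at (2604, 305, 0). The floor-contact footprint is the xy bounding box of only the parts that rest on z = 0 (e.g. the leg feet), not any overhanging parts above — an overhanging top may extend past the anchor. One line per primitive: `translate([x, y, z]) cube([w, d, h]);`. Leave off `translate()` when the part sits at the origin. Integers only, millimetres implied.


translate([144, 166, 0]) cube([2460, 139, 368]);


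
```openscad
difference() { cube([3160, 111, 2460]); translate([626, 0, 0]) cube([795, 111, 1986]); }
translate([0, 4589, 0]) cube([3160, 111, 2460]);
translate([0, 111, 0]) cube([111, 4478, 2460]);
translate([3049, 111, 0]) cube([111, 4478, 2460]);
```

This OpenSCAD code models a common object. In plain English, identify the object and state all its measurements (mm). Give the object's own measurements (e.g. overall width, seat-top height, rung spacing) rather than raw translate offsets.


A single room: four walls, each 2460 mm tall and 111 mm thick, enclosing an outside footprint 3160×4700 mm (x × y), no floor or roof. The front and back walls (−y and +y sides) run the full x-width; the side walls fit between their inner faces. A door opening 795 mm wide and 1986 mm tall is cut through the front wall from the floor up, its −x edge 626 mm from the wall's −x end.


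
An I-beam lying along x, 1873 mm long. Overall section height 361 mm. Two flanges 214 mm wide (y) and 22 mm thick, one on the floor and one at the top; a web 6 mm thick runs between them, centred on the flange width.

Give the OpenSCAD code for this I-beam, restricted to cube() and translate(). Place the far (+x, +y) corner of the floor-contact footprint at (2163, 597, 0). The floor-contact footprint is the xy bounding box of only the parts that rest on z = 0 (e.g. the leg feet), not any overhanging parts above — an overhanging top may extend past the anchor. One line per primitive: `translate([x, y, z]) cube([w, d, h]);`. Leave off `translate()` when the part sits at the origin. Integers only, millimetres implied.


translate([290, 383, 0]) cube([1873, 214, 22]);
translate([290, 487, 22]) cube([1873, 6, 317]);
translate([290, 383, 339]) cube([1873, 214, 22]);


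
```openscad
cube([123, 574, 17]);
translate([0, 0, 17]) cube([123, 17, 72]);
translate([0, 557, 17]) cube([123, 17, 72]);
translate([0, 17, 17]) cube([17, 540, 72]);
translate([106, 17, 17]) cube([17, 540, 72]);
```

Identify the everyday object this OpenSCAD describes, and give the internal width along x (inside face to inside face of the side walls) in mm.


An open box. The internal width is 89 mm.

A 123×574 base slab with four walls standing on it — an open box. The base is 123 mm wide and the walls are 17 mm thick, so the internal width is 123 − 2 × 17 = 89 mm.


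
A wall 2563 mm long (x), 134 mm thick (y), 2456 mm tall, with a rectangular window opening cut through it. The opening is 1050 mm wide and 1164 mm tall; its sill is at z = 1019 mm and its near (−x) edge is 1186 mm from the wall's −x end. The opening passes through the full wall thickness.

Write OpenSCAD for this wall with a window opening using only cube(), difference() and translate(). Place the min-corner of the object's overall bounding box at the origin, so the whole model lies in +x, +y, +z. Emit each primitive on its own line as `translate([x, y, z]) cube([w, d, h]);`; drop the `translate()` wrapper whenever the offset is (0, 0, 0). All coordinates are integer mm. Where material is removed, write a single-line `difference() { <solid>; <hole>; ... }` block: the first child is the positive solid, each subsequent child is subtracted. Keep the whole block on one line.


difference() { cube([2563, 134, 2456]); translate([1186, 0, 1019]) cube([1050, 134, 1164]); }


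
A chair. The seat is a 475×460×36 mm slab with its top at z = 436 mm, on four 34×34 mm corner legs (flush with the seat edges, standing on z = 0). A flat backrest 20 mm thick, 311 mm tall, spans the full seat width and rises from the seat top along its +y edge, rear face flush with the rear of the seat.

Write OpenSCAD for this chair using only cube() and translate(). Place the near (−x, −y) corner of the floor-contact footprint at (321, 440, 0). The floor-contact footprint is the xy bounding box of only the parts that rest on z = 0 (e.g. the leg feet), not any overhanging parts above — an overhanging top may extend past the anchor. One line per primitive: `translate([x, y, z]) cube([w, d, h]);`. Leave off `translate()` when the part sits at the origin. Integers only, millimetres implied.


// leg_h = 436 - 36 = 400
translate([321, 440, 400]) cube([475, 460, 36]);
translate([321, 440, 0]) cube([34, 34, 400]);
translate([762, 440, 0]) cube([34, 34, 400]);
translate([321, 866, 0]) cube([34, 34, 400]);
translate([762, 866, 0]) cube([34, 34, 400]);
translate([321, 880, 436]) cube([475, 20, 311]);


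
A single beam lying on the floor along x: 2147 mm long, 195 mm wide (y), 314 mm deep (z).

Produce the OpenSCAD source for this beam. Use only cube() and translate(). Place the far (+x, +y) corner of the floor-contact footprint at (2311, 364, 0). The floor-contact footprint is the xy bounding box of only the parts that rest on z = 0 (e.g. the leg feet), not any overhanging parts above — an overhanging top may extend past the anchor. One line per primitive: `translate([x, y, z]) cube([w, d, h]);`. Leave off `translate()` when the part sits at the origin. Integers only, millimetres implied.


translate([164, 169, 0]) cube([2147, 195, 314]);


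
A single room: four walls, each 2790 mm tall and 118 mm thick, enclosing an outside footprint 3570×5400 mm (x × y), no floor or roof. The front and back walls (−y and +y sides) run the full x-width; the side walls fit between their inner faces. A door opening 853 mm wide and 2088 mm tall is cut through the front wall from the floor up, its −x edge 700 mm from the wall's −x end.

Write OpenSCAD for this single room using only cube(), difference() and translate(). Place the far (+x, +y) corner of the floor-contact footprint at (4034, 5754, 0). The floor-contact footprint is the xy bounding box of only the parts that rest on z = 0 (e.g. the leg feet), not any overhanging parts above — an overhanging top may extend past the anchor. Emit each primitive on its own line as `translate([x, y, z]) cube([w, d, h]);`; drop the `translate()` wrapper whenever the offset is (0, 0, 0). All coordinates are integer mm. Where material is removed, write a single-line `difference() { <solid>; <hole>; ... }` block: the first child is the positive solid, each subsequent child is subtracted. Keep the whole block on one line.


difference() { translate([464, 354, 0]) cube([3570, 118, 2790]); translate([1164, 354, 0]) cube([853, 118, 2088]); }
translate([464, 5636, 0]) cube([3570, 118, 2790]);
translate([464, 472, 0]) cube([118, 5164, 2790]);
translate([3916, 472, 0]) cube([118, 5164, 2790]);


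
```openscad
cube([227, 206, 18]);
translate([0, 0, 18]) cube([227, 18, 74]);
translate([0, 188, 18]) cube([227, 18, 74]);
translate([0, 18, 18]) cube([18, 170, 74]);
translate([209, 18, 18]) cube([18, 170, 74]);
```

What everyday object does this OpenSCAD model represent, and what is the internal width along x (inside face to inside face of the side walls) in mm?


An open box. The internal width is 191 mm.

A 227×206 base slab with four walls standing on it — an open box. The base is 227 mm wide and the walls are 18 mm thick, so the internal width is 227 − 2 × 18 = 191 mm.


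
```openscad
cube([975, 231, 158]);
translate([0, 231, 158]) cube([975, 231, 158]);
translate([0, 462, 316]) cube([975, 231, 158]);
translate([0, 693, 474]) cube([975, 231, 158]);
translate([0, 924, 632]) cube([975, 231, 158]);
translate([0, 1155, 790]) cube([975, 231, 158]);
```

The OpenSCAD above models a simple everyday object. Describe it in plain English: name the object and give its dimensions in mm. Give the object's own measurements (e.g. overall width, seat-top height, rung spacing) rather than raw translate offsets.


A straight staircase of 6 solid steps. Each step is 975 mm wide (x), 231 mm deep (y, the going) and 158 mm tall (the rise). The first step rests on the floor; each subsequent step sits one going further in +y and one rise higher in +z, directly behind and above the previous step with no overlap.


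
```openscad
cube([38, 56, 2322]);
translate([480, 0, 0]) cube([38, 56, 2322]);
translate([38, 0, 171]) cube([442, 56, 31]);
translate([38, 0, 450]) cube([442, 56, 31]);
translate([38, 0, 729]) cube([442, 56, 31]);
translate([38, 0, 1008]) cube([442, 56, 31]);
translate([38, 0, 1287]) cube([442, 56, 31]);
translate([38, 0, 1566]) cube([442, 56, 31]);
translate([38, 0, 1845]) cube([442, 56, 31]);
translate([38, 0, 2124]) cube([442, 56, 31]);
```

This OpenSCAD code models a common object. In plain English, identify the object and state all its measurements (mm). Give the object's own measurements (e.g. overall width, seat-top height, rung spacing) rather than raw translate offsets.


A straight ladder. Two 38×56 mm vertical rails, 2322 mm tall, stand 518 mm apart (outside-to-outside) with their front faces coplanar on the −y side. 8 rungs, each 56 mm deep and 31 mm tall, span between the inner faces of the rails, front faces flush with the rails. The lowest rung's underside is at z = 171 mm and rungs are spaced 279 mm apart (underside to underside).


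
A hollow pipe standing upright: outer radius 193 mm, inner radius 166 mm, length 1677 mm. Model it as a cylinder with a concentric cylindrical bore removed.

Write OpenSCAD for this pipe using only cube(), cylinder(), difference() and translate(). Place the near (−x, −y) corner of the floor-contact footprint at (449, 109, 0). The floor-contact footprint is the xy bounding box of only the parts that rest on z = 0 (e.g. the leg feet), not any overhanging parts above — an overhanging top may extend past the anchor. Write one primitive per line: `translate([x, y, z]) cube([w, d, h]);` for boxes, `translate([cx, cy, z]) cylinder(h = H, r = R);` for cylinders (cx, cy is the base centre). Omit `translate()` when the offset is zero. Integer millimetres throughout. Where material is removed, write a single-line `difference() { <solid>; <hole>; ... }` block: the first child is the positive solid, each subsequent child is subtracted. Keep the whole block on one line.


difference() { translate([642, 302, 0]) cylinder(h = 1677, r = 193); translate([642, 302, 0]) cylinder(h = 1677, r = 166); }


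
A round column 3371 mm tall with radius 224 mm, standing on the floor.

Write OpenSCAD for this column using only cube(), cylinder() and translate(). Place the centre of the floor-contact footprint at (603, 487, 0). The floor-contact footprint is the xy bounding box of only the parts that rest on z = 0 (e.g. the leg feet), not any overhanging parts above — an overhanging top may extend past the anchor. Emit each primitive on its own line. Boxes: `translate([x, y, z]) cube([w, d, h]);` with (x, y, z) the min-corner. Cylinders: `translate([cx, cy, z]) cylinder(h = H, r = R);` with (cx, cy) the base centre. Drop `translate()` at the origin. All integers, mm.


translate([603, 487, 0]) cylinder(h = 3371, r = 224);


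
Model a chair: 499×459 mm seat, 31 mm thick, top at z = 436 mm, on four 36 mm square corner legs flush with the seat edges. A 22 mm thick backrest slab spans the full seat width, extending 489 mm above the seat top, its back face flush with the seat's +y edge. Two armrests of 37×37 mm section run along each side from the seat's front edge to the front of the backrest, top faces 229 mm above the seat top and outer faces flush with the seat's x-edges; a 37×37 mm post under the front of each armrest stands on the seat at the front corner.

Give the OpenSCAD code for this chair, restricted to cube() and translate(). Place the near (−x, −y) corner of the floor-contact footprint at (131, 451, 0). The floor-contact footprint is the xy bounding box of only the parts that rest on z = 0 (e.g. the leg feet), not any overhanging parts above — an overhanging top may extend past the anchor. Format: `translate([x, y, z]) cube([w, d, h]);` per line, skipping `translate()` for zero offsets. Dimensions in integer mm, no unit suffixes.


translate([131, 451, 405]) cube([499, 459, 31]);
translate([131, 451, 0]) cube([36, 36, 405]);
translate([594, 451, 0]) cube([36, 36, 405]);
translate([131, 874, 0]) cube([36, 36, 405]);
translate([594, 874, 0]) cube([36, 36, 405]);
translate([131, 888, 436]) cube([499, 22, 489]);
translate([131, 451, 628]) cube([37, 437, 37]);
translate([593, 451, 628]) cube([37, 437, 37]);
translate([131, 451, 436]) cube([37, 37, 192]);
translate([593, 451, 436]) cube([37, 37, 192]);


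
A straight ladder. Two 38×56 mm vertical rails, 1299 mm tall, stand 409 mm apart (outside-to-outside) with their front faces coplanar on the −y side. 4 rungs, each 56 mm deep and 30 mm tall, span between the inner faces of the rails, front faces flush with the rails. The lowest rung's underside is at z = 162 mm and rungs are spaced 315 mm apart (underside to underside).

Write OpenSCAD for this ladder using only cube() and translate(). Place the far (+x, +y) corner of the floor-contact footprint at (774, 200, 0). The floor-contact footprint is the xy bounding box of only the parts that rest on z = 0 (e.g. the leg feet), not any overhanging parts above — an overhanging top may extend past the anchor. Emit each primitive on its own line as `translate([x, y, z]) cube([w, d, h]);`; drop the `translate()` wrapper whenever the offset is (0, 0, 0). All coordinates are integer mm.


translate([365, 144, 0]) cube([38, 56, 1299]);
translate([736, 144, 0]) cube([38, 56, 1299]);
translate([403, 144, 162]) cube([333, 56, 30]);
translate([403, 144, 477]) cube([333, 56, 30]);
translate([403, 144, 792]) cube([333, 56, 30]);
translate([403, 144, 1107]) cube([333, 56, 30]);


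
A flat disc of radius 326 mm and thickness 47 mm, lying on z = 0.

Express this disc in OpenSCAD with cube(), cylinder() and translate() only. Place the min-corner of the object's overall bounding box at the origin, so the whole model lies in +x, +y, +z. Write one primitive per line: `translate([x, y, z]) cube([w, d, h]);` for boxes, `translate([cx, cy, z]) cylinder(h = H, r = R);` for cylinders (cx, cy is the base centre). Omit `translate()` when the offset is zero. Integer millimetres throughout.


translate([326, 326, 0]) cylinder(h = 47, r = 326);


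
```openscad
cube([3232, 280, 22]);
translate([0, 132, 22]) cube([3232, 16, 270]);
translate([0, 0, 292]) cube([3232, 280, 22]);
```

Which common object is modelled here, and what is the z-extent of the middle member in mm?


An I-beam. The web height is 270 mm.

Two wide flanges with a thin centred web — an I-beam. Overall 314 mm minus two 22 mm flanges gives a web of 314 − 2·22 = 270 mm.


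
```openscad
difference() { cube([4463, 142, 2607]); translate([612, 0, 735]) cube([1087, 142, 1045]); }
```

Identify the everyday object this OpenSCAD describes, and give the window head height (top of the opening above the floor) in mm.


A wall with a window opening. The window head height is 1780 mm.

A wall with a rectangular opening subtracted — a window. Sill at z = 735, opening 1045 mm tall, so the head is at 735 + 1045 = 1780 mm.


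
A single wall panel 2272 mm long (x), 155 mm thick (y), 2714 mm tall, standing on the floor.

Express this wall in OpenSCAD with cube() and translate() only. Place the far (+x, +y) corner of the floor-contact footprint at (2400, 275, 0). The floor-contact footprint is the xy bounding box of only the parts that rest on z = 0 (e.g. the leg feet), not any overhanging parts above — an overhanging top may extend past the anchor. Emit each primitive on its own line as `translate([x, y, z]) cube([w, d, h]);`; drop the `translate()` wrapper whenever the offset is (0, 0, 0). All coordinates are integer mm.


translate([128, 120, 0]) cube([2272, 155, 2714]);


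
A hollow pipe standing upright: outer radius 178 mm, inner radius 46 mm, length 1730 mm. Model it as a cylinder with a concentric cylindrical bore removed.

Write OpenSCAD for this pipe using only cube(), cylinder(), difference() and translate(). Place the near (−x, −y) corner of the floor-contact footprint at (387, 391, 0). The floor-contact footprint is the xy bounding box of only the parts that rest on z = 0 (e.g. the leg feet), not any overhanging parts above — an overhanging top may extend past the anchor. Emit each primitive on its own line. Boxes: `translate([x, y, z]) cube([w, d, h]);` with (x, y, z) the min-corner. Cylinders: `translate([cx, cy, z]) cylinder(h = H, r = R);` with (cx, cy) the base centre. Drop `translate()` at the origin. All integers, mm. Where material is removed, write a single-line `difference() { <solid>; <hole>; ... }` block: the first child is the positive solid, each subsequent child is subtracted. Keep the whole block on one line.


difference() { translate([565, 569, 0]) cylinder(h = 1730, r = 178); translate([565, 569, 0]) cylinder(h = 1730, r = 46); }
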